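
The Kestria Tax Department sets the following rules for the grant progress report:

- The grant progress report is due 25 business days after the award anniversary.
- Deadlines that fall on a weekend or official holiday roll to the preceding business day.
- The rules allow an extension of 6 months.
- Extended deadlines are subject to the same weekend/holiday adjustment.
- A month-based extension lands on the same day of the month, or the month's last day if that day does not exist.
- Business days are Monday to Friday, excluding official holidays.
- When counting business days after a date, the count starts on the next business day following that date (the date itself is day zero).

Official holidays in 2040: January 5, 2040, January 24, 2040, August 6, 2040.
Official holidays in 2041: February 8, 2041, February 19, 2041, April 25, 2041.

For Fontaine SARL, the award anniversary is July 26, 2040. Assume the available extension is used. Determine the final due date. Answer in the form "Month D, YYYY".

February 28, 2041

Starting the day after July 26, 2040 and counting 25 business days lands on August 31, 2040.
Since August 31, 2040 is a Friday and not a holiday, the date is unchanged.
Applying the 6 months extension: 6 months after August 31, 2040 is February 28, 2041 (day 31 does not exist in February, so the month's last day is used).
February 28, 2041 (Thursday) is already a business day.
The final due date is February 28, 2041.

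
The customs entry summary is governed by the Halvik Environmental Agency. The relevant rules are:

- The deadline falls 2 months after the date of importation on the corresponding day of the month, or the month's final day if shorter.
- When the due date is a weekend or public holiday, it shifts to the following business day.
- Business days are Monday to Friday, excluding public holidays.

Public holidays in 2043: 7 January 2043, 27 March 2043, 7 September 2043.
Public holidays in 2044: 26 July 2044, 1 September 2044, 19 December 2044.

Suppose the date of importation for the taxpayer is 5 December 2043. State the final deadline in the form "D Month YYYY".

5 February 2044

2 months from 5 December 2043 is 5 February 2044.
Since 5 February 2044 is a Friday and not a holiday, the date is unchanged.
Deadline: 5 February 2044.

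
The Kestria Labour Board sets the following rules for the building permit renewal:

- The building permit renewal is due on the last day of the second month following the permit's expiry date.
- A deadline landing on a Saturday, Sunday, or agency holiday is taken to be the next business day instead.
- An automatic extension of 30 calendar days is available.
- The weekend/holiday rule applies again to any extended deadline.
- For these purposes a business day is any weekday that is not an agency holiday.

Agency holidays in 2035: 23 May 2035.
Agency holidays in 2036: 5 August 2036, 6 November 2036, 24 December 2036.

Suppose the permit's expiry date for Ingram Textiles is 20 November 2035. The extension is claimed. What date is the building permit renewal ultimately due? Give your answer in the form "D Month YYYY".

3 March 2036

2 months after 20 November 2035 is January 2036; that month ends on 31 January 2036.
31 January 2036 is a Thursday and not a listed holiday, so it stands.
The 30-calendar-day extension moves the deadline from 31 January 2036 to 1 March 2036.
1 March 2036 falls on a Saturday. Rolling to the next business day gives 3 March 2036, a Monday.
So the filing is due 3 March 2036.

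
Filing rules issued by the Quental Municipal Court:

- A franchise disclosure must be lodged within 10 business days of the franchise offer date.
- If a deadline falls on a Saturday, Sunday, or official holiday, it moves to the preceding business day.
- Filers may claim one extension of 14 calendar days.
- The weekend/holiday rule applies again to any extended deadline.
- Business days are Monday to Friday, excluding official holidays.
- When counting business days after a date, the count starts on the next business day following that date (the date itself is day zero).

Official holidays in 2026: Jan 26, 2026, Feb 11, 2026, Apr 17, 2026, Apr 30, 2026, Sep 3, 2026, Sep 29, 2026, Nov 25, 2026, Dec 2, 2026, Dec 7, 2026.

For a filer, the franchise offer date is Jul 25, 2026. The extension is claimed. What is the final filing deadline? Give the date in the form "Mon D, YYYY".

Counting 10 business days after Jul 25, 2026 (skipping weekends and listed holidays) reaches Aug 7, 2026.
Aug 7, 2026 is a Friday and not a listed holiday, so it stands.
The 14-calendar-day extension moves the deadline from Aug 7, 2026 to Aug 21, 2026.
Aug 21, 2026 falls on a Friday, which is a business day, so no adjustment is needed.
Final deadline: Aug 21, 2026.

Aug 21, 2026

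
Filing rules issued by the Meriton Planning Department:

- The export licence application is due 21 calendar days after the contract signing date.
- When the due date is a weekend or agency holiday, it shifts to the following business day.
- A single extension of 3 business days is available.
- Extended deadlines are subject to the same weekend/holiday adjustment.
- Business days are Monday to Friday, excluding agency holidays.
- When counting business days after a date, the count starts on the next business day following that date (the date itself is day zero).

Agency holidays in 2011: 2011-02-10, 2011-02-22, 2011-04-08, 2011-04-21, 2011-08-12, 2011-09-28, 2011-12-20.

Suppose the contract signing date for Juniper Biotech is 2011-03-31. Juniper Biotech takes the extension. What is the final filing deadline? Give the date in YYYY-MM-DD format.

2011-04-27

From 2011-03-31, 21 calendar days later is 2011-04-21.
2011-04-21 is a listed holiday, so it moves to the next business day, 2011-04-22 (Friday).
Counting 3 further business days from 2011-04-22 reaches 2011-04-27.
2011-04-27 is a Wednesday and not a listed holiday, so it stands.
So the filing is due 2011-04-27.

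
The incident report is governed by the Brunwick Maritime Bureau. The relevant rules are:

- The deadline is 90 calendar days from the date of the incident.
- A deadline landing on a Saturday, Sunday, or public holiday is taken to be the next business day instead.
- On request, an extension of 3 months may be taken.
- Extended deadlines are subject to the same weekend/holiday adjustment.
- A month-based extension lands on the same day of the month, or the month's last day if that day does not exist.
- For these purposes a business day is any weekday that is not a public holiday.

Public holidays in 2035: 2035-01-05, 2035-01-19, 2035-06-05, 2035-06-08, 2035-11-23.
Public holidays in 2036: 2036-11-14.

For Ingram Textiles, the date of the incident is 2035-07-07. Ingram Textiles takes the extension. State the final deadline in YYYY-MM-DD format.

2036-01-07

90 calendar days after 2035-07-07 is 2035-10-05.
Since 2035-10-05 is a Friday and not a holiday, the date is unchanged.
Add 3 months to 2035-10-05: 2036-01-05.
2036-01-05 falls on a Saturday. Rolling to the next business day gives 2036-01-07, a Monday.
The final due date is 2036-01-07.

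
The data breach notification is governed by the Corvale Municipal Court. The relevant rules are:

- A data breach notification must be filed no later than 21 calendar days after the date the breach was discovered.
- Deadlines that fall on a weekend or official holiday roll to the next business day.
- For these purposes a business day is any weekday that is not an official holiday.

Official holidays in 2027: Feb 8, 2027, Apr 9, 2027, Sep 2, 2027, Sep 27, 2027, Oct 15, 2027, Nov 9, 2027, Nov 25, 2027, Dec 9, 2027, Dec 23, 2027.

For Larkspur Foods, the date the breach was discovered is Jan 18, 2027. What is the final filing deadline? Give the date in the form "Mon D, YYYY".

21 calendar days after Jan 18, 2027 is Feb 8, 2027.
Feb 8, 2027 falls on a listed holiday. Rolling to the next business day gives Feb 9, 2027, a Tuesday.
Final deadline: Feb 9, 2027.

Feb 9, 2027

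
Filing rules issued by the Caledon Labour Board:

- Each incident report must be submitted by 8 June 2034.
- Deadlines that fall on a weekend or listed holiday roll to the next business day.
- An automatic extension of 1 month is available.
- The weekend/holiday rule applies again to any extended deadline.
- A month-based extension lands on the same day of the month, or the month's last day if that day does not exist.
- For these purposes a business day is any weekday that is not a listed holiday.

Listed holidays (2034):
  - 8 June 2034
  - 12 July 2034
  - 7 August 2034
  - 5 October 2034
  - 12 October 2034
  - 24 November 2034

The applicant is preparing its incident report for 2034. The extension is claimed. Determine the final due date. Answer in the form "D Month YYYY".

10 July 2034

The statutory due date is 8 June 2034.
Because 8 June 2034 is a listed holiday, the deadline becomes 9 June 2034 (Friday).
Applying the 1 month extension: 1 month after 9 June 2034 is 9 July 2034.
9 July 2034 is a Sunday; the next business day is 10 July 2034 (Monday).
Final deadline: 10 July 2034.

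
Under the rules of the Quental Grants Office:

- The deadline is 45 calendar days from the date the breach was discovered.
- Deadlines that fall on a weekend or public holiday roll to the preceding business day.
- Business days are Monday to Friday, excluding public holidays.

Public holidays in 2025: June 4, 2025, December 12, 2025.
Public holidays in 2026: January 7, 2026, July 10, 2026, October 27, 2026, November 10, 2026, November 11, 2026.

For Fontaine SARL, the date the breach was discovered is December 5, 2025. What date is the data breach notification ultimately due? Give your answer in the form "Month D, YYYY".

January 19, 2026

Trigger date December 5, 2025 + 45 calendar days = January 19, 2026.
January 19, 2026 falls on a Monday, which is a business day, so no adjustment is needed.
Final deadline: January 19, 2026.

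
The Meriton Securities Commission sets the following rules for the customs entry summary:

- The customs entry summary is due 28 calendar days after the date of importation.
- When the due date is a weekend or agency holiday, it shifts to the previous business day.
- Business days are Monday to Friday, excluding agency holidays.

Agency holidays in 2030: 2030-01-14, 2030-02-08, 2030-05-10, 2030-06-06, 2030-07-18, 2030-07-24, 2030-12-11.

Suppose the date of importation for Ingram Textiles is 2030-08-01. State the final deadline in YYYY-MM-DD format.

2030-08-29

Adding 28 calendar days to 2030-08-01 gives 2030-08-29.
2030-08-29 (Thursday) is already a business day.
The final due date is 2030-08-29.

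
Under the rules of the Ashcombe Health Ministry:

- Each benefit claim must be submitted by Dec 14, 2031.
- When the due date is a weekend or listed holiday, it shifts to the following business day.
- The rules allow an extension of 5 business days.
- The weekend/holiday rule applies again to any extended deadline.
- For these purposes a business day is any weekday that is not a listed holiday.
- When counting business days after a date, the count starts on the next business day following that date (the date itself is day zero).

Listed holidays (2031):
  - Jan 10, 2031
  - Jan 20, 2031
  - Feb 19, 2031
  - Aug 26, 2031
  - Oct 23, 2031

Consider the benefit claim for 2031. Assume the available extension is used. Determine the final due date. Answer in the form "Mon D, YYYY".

Start from the fixed due date, Dec 14, 2031.
Dec 14, 2031 falls on a Sunday. Rolling to the next business day gives Dec 15, 2031, a Monday.
Counting 5 further business days from Dec 15, 2031 reaches Dec 22, 2031.
Dec 22, 2031 falls on a Monday, which is a business day, so no adjustment is needed.
Final deadline: Dec 22, 2031.

Dec 22, 2031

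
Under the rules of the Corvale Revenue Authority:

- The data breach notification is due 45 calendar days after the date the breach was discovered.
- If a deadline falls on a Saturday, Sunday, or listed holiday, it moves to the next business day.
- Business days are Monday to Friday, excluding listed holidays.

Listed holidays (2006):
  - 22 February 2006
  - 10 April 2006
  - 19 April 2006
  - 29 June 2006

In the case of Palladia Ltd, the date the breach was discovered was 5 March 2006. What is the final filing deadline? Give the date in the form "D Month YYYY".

From 5 March 2006, 45 calendar days later is 19 April 2006.
19 April 2006 is a listed holiday; the next business day is 20 April 2006 (Thursday).
So the filing is due 20 April 2006.

20 April 2006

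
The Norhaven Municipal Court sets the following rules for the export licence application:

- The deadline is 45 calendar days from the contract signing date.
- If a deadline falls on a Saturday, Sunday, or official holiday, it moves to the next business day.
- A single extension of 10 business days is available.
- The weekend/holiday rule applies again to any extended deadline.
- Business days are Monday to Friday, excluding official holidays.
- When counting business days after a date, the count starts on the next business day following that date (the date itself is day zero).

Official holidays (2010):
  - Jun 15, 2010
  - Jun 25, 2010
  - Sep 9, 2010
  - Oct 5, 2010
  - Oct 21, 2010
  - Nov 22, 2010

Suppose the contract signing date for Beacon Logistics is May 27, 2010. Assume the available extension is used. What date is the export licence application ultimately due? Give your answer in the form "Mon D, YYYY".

Jul 26, 2010

45 calendar days after May 27, 2010 is Jul 11, 2010.
Jul 11, 2010 is a Sunday, so it moves to the next business day, Jul 12, 2010 (Monday).
The 10-business-day extension runs from Jul 12, 2010 to Jul 26, 2010.
Jul 26, 2010 (Monday) is already a business day.
Final deadline: Jul 26, 2010.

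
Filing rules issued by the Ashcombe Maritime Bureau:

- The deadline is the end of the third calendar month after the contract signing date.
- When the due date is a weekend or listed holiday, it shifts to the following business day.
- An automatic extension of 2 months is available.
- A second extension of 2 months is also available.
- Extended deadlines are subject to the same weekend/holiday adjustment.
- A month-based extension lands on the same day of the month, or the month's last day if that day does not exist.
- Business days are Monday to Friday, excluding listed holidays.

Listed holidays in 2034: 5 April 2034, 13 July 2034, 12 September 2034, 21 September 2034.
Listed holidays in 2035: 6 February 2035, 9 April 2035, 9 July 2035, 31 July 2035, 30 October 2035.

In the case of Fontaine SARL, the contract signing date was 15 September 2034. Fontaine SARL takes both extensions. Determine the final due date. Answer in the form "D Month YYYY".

3 months after 15 September 2034 falls in December 2034; the last day of that month is 31 December 2034.
31 December 2034 is a Sunday; the next business day is 1 January 2035 (Monday).
Add 2 months to 1 January 2035: 1 March 2035.
Since 1 March 2035 is a Thursday and not a holiday, the date is unchanged.
Applying the 2 months extension: 2 months after 1 March 2035 is 1 May 2035.
1 May 2035 falls on a Tuesday, which is a business day, so no adjustment is needed.
So the filing is due 1 May 2035.

1 May 2035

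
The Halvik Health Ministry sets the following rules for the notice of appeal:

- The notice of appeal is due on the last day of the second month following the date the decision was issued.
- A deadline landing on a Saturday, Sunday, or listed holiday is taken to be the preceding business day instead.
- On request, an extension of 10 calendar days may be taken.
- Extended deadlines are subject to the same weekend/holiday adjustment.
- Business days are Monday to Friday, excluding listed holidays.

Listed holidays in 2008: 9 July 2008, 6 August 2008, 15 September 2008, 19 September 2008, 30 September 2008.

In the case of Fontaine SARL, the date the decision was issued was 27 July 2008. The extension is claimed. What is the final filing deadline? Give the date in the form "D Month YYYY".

2 months after 27 July 2008 falls in September 2008; the last day of that month is 30 September 2008.
30 September 2008 falls on a listed holiday. Rolling to the preceding business day gives 29 September 2008, a Monday.
With the 10-day extension, 29 September 2008 becomes 9 October 2008.
9 October 2008 is a Thursday and not a listed holiday, so it stands.
So the filing is due 9 October 2008.

9 October 2008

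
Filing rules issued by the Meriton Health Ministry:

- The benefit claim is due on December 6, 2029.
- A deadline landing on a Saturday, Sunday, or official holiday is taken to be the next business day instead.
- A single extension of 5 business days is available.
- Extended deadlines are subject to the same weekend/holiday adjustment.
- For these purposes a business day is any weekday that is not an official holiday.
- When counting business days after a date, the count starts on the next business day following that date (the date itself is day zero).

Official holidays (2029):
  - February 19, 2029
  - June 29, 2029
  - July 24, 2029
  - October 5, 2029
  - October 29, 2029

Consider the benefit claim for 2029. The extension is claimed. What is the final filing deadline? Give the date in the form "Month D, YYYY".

The stated deadline is December 6, 2029.
December 6, 2029 is a Thursday and not a listed holiday, so it stands.
Counting 5 further business days from December 6, 2029 reaches December 13, 2029.
December 13, 2029 is a Thursday and not a listed holiday, so it stands.
Final deadline: December 13, 2029.

December 13, 2029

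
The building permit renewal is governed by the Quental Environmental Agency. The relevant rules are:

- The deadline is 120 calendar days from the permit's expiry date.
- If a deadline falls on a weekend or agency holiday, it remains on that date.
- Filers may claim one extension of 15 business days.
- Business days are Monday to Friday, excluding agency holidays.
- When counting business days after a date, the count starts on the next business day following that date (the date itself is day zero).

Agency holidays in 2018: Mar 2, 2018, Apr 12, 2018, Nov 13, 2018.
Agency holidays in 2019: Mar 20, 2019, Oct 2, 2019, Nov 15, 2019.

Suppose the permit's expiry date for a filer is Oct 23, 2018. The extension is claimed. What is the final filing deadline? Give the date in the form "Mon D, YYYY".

Adding 120 calendar days to Oct 23, 2018 gives Feb 20, 2019.
No adjustment is made for weekends or holidays, so Feb 20, 2019 stands.
Applying the 15-business-day extension: 15 business days after Feb 20, 2019 is Mar 13, 2019.
Mar 13, 2019 is a Wednesday; no weekend or holiday adjustment applies.
So the filing is due Mar 13, 2019.

Mar 13, 2019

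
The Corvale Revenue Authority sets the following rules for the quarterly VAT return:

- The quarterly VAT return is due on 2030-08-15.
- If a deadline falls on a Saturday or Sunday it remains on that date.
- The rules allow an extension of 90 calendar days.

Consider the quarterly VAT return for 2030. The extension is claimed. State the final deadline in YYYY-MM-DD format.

Start from the fixed due date, 2030-08-15.
2030-08-15 falls on a Thursday. The rules make no weekend/holiday allowance, so it remains 2030-08-15.
Add the 90 calendar-day extension to 2030-08-15: 2030-11-13.
No adjustment is made for weekends or holidays, so 2030-11-13 stands.
So the filing is due 2030-11-13.

2030-11-13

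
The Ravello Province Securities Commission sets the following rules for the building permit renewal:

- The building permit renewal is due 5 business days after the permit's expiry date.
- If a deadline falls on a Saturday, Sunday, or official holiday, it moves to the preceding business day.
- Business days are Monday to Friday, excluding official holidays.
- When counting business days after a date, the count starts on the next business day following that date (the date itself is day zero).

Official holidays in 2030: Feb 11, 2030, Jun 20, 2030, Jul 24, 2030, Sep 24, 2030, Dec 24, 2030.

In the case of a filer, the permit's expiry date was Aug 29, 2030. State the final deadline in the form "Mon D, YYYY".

5 business days after Aug 29, 2030, excluding weekends and holidays, is Sep 5, 2030.
Sep 5, 2030 (Thursday) is already a business day.
So the filing is due Sep 5, 2030.

Sep 5, 2030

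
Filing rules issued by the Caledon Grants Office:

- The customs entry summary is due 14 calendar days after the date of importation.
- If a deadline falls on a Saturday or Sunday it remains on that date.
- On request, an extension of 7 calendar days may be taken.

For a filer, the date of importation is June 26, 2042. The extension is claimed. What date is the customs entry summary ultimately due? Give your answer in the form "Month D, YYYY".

From June 26, 2042, 14 calendar days later is July 10, 2042.
July 10, 2042 is a Thursday; no weekend or holiday adjustment applies.
Add the 7 calendar-day extension to July 10, 2042: July 17, 2042.
July 17, 2042 is a Thursday; no weekend or holiday adjustment applies.
Final deadline: July 17, 2042.

July 17, 2042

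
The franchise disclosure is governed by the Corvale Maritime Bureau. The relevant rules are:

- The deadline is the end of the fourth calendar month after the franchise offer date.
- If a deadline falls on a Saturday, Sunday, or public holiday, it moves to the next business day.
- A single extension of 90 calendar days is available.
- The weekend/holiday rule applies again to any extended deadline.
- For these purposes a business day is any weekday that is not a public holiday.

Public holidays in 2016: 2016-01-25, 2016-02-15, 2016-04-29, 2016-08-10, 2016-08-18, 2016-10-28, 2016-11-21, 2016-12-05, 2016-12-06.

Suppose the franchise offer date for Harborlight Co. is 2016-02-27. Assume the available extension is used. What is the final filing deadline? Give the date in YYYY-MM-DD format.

4 months after 2016-02-27 is June 2016; that month ends on 2016-06-30.
2016-06-30 is a Thursday and not a listed holiday, so it stands.
With the 90-day extension, 2016-06-30 becomes 2016-09-28.
2016-09-28 (Wednesday) is already a business day.
The final due date is 2016-09-28.

2016-09-28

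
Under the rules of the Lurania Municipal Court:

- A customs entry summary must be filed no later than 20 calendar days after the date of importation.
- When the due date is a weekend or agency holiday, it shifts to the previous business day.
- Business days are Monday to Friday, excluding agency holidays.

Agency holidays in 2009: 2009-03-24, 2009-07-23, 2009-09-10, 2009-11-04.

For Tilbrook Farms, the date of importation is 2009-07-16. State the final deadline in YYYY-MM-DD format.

2009-08-05

Trigger date 2009-07-16 + 20 calendar days = 2009-08-05.
2009-08-05 is a Wednesday and not a listed holiday, so it stands.
Deadline: 2009-08-05.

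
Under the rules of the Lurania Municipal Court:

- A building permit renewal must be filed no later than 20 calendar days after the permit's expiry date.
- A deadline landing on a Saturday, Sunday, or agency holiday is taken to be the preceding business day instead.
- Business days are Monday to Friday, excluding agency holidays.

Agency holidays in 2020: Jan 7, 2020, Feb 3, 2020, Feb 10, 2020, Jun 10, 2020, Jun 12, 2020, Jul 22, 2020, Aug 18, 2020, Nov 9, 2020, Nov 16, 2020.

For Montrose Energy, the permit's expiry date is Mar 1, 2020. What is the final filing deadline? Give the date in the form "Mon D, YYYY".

Adding 20 calendar days to Mar 1, 2020 gives Mar 21, 2020.
Mar 21, 2020 is a Saturday; the preceding business day is Mar 20, 2020 (Friday).
The final due date is Mar 20, 2020.

Mar 20, 2020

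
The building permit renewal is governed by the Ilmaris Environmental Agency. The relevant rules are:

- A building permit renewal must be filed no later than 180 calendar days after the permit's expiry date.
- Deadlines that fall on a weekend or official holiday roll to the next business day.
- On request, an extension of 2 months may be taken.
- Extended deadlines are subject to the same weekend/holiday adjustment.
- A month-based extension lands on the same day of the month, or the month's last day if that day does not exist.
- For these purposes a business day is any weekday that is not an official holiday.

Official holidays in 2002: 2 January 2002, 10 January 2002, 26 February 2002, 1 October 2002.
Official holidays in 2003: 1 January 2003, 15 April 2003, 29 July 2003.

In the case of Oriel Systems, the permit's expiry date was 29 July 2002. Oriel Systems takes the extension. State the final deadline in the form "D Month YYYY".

27 March 2003

Trigger date 29 July 2002 + 180 calendar days = 25 January 2003.
25 January 2003 is a Saturday, so it moves to the next business day, 27 January 2003 (Monday).
Applying the 2 months extension: 2 months after 27 January 2003 is 27 March 2003.
27 March 2003 is a Thursday and not a listed holiday, so it stands.
The final due date is 27 March 2003.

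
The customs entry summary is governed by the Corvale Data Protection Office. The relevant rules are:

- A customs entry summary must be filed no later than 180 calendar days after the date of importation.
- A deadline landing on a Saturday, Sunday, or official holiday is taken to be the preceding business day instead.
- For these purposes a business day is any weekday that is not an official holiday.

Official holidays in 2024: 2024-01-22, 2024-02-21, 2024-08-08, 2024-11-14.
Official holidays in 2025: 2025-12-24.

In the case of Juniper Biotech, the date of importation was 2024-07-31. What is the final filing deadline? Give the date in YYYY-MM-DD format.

Trigger date 2024-07-31 + 180 calendar days = 2025-01-27.
Since 2025-01-27 is a Monday and not a holiday, the date is unchanged.
So the filing is due 2025-01-27.

2025-01-27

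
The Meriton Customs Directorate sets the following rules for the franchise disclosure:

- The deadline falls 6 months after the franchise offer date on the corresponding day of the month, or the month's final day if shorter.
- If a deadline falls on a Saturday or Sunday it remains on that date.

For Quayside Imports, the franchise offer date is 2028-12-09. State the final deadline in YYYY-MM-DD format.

2029-06-09

6 months from 2028-12-09 is 2029-06-09.
No adjustment is made for weekends or holidays, so 2029-06-09 stands.
Final deadline: 2029-06-09.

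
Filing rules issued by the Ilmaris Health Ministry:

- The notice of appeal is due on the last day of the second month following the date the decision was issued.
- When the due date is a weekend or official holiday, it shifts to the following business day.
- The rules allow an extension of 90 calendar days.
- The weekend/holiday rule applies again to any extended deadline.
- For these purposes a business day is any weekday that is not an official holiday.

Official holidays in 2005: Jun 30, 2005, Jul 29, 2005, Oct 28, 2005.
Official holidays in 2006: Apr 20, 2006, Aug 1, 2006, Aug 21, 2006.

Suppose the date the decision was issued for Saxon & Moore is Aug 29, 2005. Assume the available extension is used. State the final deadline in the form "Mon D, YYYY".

2 months after Aug 29, 2005 falls in October 2005; the last day of that month is Oct 31, 2005.
Since Oct 31, 2005 is a Monday and not a holiday, the date is unchanged.
With the 90-day extension, Oct 31, 2005 becomes Jan 29, 2006.
Jan 29, 2006 is a Sunday; the next business day is Jan 30, 2006 (Monday).
So the filing is due Jan 30, 2006.

Jan 30, 2006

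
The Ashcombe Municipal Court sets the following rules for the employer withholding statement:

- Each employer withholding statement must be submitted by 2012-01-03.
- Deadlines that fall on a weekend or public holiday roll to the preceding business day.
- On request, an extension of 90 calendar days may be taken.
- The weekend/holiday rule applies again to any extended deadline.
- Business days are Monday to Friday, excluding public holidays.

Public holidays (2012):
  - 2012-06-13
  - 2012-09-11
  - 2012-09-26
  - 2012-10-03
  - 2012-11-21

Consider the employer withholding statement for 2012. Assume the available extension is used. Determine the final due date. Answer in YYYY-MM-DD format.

The statutory due date is 2012-01-03.
2012-01-03 falls on a Tuesday, which is a business day, so no adjustment is needed.
The 90-calendar-day extension moves the deadline from 2012-01-03 to 2012-04-02.
2012-04-02 (Monday) is already a business day.
The final due date is 2012-04-02.

2012-04-02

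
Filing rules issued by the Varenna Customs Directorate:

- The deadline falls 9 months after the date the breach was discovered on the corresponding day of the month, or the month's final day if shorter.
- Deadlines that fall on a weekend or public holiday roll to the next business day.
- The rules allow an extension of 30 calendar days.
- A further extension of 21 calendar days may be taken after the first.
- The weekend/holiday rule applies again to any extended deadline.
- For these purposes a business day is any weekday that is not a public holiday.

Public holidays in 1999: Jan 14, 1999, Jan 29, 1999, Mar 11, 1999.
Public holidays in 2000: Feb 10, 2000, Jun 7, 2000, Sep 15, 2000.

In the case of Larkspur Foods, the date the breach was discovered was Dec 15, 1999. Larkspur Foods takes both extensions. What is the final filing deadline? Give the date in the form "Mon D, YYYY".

9 months after Dec 15, 1999, on the same day of the month, is Sep 15, 2000.
Because Sep 15, 2000 is a listed holiday, the deadline becomes Sep 18, 2000 (Monday).
Add the 30 calendar-day extension to Sep 18, 2000: Oct 18, 2000.
Oct 18, 2000 is a Wednesday and not a listed holiday, so it stands.
The 21-calendar-day extension moves the deadline from Oct 18, 2000 to Nov 8, 2000.
Nov 8, 2000 is a Wednesday and not a listed holiday, so it stands.
Deadline: Nov 8, 2000.

Nov 8, 2000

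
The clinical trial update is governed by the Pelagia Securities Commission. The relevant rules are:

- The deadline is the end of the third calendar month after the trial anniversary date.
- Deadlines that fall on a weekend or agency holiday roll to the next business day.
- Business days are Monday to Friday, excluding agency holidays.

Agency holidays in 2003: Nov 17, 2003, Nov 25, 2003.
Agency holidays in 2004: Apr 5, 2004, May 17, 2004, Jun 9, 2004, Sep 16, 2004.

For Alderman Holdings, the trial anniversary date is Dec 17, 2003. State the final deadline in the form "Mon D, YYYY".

Mar 31, 2004

The third month after Dec 17, 2003 is March 2004, whose last day is Mar 31, 2004.
Mar 31, 2004 (Wednesday) is already a business day.
Deadline: Mar 31, 2004.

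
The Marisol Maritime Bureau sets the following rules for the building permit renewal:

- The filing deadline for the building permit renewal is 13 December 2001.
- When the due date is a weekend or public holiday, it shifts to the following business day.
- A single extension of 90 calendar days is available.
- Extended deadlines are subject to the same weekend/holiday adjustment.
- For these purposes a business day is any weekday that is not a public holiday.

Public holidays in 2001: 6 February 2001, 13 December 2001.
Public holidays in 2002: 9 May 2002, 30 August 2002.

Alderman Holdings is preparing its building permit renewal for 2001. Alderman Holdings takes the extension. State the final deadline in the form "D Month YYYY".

14 March 2002

The statutory due date is 13 December 2001.
13 December 2001 falls on a listed holiday. Rolling to the next business day gives 14 December 2001, a Friday.
Add the 90 calendar-day extension to 14 December 2001: 14 March 2002.
14 March 2002 (Thursday) is already a business day.
Final deadline: 14 March 2002.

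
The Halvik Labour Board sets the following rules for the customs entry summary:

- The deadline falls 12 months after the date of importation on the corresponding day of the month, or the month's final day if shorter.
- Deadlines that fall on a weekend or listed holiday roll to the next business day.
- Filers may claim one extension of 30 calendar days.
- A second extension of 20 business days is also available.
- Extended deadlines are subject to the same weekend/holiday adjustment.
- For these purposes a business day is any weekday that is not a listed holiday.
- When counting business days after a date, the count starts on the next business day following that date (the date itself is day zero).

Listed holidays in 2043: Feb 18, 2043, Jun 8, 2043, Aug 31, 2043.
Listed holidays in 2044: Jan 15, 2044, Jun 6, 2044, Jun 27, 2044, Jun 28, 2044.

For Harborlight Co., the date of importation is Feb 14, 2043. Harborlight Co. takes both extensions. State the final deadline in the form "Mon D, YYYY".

Apr 13, 2044

Moving 12 months forward from Feb 14, 2043 on the corresponding day gives Feb 14, 2044.
Feb 14, 2044 is a Sunday; the next business day is Feb 15, 2044 (Monday).
Applying the 30-calendar-day extension: Feb 15, 2044 + 30 days = Mar 16, 2044.
Since Mar 16, 2044 is a Wednesday and not a holiday, the date is unchanged.
Counting 20 further business days from Mar 16, 2044 reaches Apr 13, 2044.
Since Apr 13, 2044 is a Wednesday and not a holiday, the date is unchanged.
Deadline: Apr 13, 2044.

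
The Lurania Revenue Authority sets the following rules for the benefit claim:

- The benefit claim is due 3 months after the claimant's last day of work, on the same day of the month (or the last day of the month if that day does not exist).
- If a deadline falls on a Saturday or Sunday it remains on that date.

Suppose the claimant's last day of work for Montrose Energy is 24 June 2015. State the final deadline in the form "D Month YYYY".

24 September 2015

3 months after 24 June 2015, on the same day of the month, is 24 September 2015.
No adjustment is made for weekends or holidays, so 24 September 2015 stands.
Final deadline: 24 September 2015.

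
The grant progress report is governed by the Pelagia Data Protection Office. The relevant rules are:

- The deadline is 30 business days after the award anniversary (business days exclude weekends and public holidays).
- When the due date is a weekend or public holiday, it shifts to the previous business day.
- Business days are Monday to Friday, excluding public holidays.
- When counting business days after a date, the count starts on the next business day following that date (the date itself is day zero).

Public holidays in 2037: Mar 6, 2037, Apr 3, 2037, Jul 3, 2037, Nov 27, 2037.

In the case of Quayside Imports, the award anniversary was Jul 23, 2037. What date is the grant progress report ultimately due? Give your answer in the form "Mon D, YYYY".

Counting 30 business days after Jul 23, 2037 (skipping weekends and listed holidays) reaches Sep 3, 2037.
Sep 3, 2037 is a Thursday and not a listed holiday, so it stands.
Final deadline: Sep 3, 2037.

Sep 3, 2037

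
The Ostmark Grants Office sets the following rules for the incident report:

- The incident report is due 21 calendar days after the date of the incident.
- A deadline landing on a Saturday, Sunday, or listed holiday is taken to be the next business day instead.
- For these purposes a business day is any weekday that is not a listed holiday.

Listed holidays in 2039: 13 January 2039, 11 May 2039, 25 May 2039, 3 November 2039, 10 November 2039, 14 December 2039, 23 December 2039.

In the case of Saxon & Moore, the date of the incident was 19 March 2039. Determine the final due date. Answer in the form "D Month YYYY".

11 April 2039

Adding 21 calendar days to 19 March 2039 gives 9 April 2039.
Because 9 April 2039 is a Saturday, the deadline becomes 11 April 2039 (Monday).
So the filing is due 11 April 2039.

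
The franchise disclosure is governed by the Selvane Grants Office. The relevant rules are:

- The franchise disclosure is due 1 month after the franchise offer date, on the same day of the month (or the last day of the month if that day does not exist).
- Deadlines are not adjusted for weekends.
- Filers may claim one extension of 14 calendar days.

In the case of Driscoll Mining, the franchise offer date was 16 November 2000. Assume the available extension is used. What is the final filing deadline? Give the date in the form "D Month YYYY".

30 December 2000

1 month after 16 November 2000, on the same day of the month, is 16 December 2000.
16 December 2000 is a Saturday; no weekend or holiday adjustment applies.
Applying the 14-calendar-day extension: 16 December 2000 + 14 days = 30 December 2000.
30 December 2000 is a Saturday; no weekend or holiday adjustment applies.
So the filing is due 30 December 2000.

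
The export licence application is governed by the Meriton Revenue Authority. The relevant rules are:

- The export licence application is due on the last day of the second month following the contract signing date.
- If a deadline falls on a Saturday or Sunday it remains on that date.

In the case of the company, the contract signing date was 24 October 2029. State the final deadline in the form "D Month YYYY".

31 December 2029

2 months after 24 October 2029 is December 2029; that month ends on 31 December 2029.
31 December 2029 falls on a Monday. The rules make no weekend/holiday allowance, so it remains 31 December 2029.
Final deadline: 31 December 2029.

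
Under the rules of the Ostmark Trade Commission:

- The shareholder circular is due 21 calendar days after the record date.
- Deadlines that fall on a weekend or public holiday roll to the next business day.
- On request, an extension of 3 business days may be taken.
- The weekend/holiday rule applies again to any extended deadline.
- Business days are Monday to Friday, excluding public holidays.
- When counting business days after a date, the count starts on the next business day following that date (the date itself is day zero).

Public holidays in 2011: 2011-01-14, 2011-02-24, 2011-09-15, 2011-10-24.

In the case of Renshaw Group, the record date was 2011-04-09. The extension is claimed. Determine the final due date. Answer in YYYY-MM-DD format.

2011-05-05

From 2011-04-09, 21 calendar days later is 2011-04-30.
Because 2011-04-30 is a Saturday, the deadline becomes 2011-05-02 (Monday).
Applying the 3-business-day extension: 3 business days after 2011-05-02 is 2011-05-05.
2011-05-05 falls on a Thursday, which is a business day, so no adjustment is needed.
Final deadline: 2011-05-05.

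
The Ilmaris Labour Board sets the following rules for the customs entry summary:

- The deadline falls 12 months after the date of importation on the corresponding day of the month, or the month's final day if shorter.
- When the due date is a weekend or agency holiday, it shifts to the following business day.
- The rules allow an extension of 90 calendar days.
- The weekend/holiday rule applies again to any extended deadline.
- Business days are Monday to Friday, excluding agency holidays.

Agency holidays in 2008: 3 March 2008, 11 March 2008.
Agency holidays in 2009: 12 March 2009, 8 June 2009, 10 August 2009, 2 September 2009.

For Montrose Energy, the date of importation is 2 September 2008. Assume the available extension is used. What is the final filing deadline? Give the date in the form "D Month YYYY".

2 December 2009

12 months from 2 September 2008 is 2 September 2009.
2 September 2009 falls on a listed holiday. Rolling to the next business day gives 3 September 2009, a Thursday.
Add the 90 calendar-day extension to 3 September 2009: 2 December 2009.
2 December 2009 (Wednesday) is already a business day.
Deadline: 2 December 2009.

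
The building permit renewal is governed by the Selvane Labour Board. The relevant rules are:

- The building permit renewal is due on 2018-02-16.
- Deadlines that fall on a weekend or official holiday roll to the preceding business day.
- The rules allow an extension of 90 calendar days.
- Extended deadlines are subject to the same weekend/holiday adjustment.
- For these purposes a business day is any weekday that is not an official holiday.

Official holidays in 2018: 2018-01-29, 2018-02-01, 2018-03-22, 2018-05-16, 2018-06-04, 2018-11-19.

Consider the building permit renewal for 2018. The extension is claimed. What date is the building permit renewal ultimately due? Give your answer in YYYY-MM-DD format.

Start from the fixed due date, 2018-02-16.
2018-02-16 (Friday) is already a business day.
Add the 90 calendar-day extension to 2018-02-16: 2018-05-17.
2018-05-17 falls on a Thursday, which is a business day, so no adjustment is needed.
So the filing is due 2018-05-17.

2018-05-17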